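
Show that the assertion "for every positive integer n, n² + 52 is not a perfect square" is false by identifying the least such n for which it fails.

n = 12

Check each positive integer n in order until n² + 52 is a perfect square.
For n = 1, 2, 3, 4, …, 9, 10, 11 the conclusion holds.
n = 12: 12² + 52 = 196 = 14², a perfect square.
So n = 12 is the smallest counterexample.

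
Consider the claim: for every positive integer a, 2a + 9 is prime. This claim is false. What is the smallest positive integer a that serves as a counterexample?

A counterexample is any positive integer a such that 2a + 9 is not prime; we check each in order.
For a = 1, 2 the conclusion holds.
a = 3: 2a + 9 = 15 = 3 × 5, composite.

a = 3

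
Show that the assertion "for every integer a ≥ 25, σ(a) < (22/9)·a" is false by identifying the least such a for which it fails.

a = 36

For a = 25, 26, 27, 28, …, 33, 34, 35 the conclusion holds.
a = 36: σ(36) = 91; 91 ≥ 88.
So a = 36 is the smallest counterexample.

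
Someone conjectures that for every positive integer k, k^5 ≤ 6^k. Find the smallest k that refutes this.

k = 3

For k = 1, 2 the conclusion holds.
k = 3: k^5 = 243 and 6^k = 216, so 243 > 216.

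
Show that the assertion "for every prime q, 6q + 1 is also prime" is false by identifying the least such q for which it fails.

q = 19

A counterexample is any prime q such that 6q + 1 is not prime; we check each in order.
For q = 2, 3, 5, 7, 11, 13, 17 the conclusion holds.
q = 19: 6q + 1 = 115 = 5 × 23, not prime.
Thus q = 19 disproves the claim, and no smaller q works.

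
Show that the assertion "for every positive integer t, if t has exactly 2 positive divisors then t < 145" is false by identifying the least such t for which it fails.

t = 149

Check each positive integer t in order until t has exactly 2 positive divisors but the claim fails.
For t = 2, 3, 5, 7, …, 131, 137, 139 the conclusion holds.
t = 149: τ(149) = 2; 149 ≥ 145.
Hence t = 149 is a counterexample.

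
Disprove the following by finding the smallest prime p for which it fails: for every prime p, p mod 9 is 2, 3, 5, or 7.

p = 13

A counterexample is any prime p such that the claim fails; we check each in order.
For p = 2, 3, 5, 7, 11 the conclusion holds.
p = 13: 13 mod 9 = 4 — not in {2, 3, 5, 7}.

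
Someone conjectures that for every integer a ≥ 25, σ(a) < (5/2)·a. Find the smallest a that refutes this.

a = 36

For a = 25, 26, 27, 28, …, 33, 34, 35 the conclusion holds.
a = 36: σ(36) = 91; 91 ≥ 90.
Thus a = 36 disproves the claim, and no smaller a works.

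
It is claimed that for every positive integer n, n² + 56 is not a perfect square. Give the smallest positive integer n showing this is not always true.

The first 4 eligible values, up to n = 4, all satisfy the conclusion.
n = 5: 5² + 56 = 81 = 9², a perfect square.

n = 5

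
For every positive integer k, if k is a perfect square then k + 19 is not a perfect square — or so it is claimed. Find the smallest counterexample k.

A counterexample is any positive integer k such that k is a perfect square but k + 19 is a perfect square; we check each in order.
For k = 1, 4, 9, 16, 25, 36, 49, 64 the conclusion holds.
k = 81: 81 = 9² and 81 + 19 = 100 = 10².
Thus k = 81 disproves the claim, and no smaller k works.

k = 81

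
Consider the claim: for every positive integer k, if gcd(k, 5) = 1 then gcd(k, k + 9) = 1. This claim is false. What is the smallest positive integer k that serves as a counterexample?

k = 3

A counterexample is any positive integer k such that gcd(k, 5) = 1 but gcd(k, k + 9) > 1; we check each in order.
For k = 1, 2 the conclusion holds.
k = 3: gcd(3, 12) = 3.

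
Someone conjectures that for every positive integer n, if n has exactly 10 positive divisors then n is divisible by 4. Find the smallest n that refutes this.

For n = 48, 80, 112 the conclusion holds.
n = 162: τ(162) = 10; 162 mod 4 = 2.
So n = 162 is the smallest counterexample.

n = 162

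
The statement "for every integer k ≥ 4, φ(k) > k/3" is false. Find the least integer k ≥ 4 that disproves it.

k = 6

We need the least integer k ≥ 4 for which the claim fails.
k = 4: φ(4) = 2 and 4/3 = 4/3, so φ(4) > 4/3.
k = 5: φ(5) = 4 and 5/3 = 5/3, so φ(5) > 5/3.
k = 6: φ(6) = 2 and 6/3 = 2, so φ(6) ≤ 6/3.
Thus k = 6 disproves the claim, and no smaller k works.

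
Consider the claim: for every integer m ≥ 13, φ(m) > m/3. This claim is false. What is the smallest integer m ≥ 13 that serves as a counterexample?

A counterexample is any integer m ≥ 13 such that the claim fails; we check each in order.
m = 13: φ(13) = 12 and 13/3 = 13/3, so φ(13) > 13/3.
m = 14: φ(14) = 6 and 14/3 = 14/3, so φ(14) > 14/3.
m = 15: φ(15) = 8 and 15/3 = 5, so φ(15) > 15/3.
m = 16: φ(16) = 8 and 16/3 = 16/3, so φ(16) > 16/3.
m = 17: φ(17) = 16 and 17/3 = 17/3, so φ(17) > 17/3.
m = 18: φ(18) = 6 and 18/3 = 6, so φ(18) ≤ 18/3.
So m = 18 is the smallest counterexample.

m = 18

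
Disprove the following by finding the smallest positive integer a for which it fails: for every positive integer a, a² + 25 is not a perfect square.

We need the least positive integer a for which a² + 25 is a perfect square.
The first 11 eligible values, up to a = 11, all satisfy the conclusion.
a = 12: 12² + 25 = 169 = 13², a perfect square.
Hence a = 12 is a counterexample.

a = 12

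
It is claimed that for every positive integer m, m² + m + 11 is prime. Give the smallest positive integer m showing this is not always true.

m = 10

For m = 1, 2, 3, 4, 5, 6, 7, 8, 9 the conclusion holds.
m = 10: m² + m + 11 = 121 = 11 × 11, composite.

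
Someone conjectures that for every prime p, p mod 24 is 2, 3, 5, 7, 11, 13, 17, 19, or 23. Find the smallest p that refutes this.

Check each prime p in order until the claim fails.
For p = 2, 3, 5, 7, …, 61, 67, 71 the conclusion holds.
p = 73: 73 mod 24 = 1 — not in {2, 3, 5, 7, 11, 13, 17, 19, 23}.
So p = 73 is the smallest counterexample.

p = 73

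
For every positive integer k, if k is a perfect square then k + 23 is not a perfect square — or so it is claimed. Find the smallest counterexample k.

k = 121

For k = 1, 4, 9, 16, 25, 36, 49, 64, 81, 100 the conclusion holds.
k = 121: 121 = 11² and 121 + 23 = 144 = 12².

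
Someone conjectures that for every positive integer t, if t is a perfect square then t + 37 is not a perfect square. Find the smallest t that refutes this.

Check each positive integer t in order until t is a perfect square but t + 37 is a perfect square.
For t = 1, 4, 9, 16, …, 225, 256, 289 the conclusion holds.
t = 324: 324 = 18² and 324 + 37 = 361 = 19².

t = 324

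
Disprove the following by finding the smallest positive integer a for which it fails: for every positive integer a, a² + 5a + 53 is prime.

a = 3

A counterexample is any positive integer a such that a² + 5a + 53 is not prime; we check each in order.
a = 1: a² + 5a + 53 = 59, prime.
a = 2: a² + 5a + 53 = 67, prime.
a = 3: a² + 5a + 53 = 77 = 7 × 11, composite.
Hence a = 3 is a counterexample.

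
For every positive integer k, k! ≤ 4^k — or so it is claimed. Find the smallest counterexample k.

k = 9

For k = 1, 2, 3, 4, 5, 6, 7, 8 the conclusion holds.
k = 9: k! = 362880 and 4^k = 262144, so 362880 > 262144.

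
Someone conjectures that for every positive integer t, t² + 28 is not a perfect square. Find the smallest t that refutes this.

A counterexample is any positive integer t such that t² + 28 is a perfect square; we check each in order.
t = 1: 1² + 28 = 29, not a perfect square.
t = 2: 2² + 28 = 32, not a perfect square.
t = 3: 3² + 28 = 37, not a perfect square.
t = 4: 4² + 28 = 44, not a perfect square.
t = 5: 5² + 28 = 53, not a perfect square.
t = 6: 6² + 28 = 64 = 8², a perfect square.
Thus t = 6 disproves the claim, and no smaller t works.

t = 6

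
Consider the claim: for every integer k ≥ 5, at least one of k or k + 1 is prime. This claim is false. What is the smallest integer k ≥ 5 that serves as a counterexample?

k = 8

For k = 5, 6, 7 the conclusion holds.
k = 8: 8 = 2 × 4; 9 = 3 × 3 — both composite.
Hence k = 8 is a counterexample.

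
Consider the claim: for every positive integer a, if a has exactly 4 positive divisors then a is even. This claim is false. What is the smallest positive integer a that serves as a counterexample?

a = 15

A counterexample is any positive integer a such that a has exactly 4 positive divisors but a is odd; we check each in order.
a = 6: divisors of 6: 1, 2, 3, 6; 6 is even.
a = 8: divisors of 8: 1, 2, 4, 8; 8 is even.
a = 10: divisors of 10: 1, 2, 5, 10; 10 is even.
a = 14: divisors of 14: 1, 2, 7, 14; 14 is even.
a = 15: divisors of 15: 1, 3, 5, 15; 15 is odd.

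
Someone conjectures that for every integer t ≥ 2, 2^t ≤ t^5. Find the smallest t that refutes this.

t = 23

We need the least integer t ≥ 2 for which 2^t > t^5.
For t = 2, 3, 4, 5, …, 20, 21, 22 the conclusion holds.
t = 23: 2^t = 8388608 and t^5 = 6436343, so 8388608 > 6436343.
Hence t = 23 is a counterexample.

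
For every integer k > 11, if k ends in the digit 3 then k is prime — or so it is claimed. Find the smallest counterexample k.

Check each integer k > 11 in order until k ends in the digit 3 but k is not prime.
k = 13: 13 ends in 3 and is prime.
k = 23: 23 ends in 3 and is prime.
k = 33: 33 ends in 3; 33 = 3 × 11, composite.

k = 33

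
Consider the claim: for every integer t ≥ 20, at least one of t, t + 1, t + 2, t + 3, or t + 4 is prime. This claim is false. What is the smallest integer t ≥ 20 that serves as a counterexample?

t = 24

For t = 20, 21, 22, 23 the conclusion holds.
t = 24: 24 = 2 × 12; 25 = 5 × 5; 26 = 2 × 13; 27 = 3 × 9; 28 = 2 × 14 — all composite.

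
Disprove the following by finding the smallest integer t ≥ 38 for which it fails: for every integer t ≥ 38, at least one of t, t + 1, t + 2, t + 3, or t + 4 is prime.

t = 48

A counterexample is any integer t ≥ 38 such that t, t + 1, t + 2, t + 3, t + 4 are all composite; we check each in order.
For t = 38, 39, 40, 41, 42, 43, 44, 45, 46, 47 the conclusion holds.
t = 48: 48 = 2 × 24; 49 = 7 × 7; 50 = 2 × 25; 51 = 3 × 17; 52 = 2 × 26 — all composite.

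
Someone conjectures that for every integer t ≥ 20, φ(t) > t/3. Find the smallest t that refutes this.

Check each integer t ≥ 20 in order until the claim fails.
The first 4 eligible values, up to t = 23, all satisfy the conclusion.
t = 24: φ(24) = 8 and 24/3 = 8, so φ(24) ≤ 24/3.

t = 24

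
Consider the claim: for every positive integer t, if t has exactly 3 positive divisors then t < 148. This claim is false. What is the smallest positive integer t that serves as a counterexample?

t = 169

Check each positive integer t in order until t has exactly 3 positive divisors but the claim fails.
For t = 4, 9, 25, 49, 121 the conclusion holds.
t = 169: τ(169) = 3; 169 ≥ 148.
So t = 169 is the smallest counterexample.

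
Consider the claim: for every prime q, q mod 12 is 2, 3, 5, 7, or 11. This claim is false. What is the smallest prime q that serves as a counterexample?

Check each prime q in order until the claim fails.
q = 2: 2 mod 12 = 2.
q = 3: 3 mod 12 = 3.
q = 5: 5 mod 12 = 5.
q = 7: 7 mod 12 = 7.
q = 11: 11 mod 12 = 11.
q = 13: 13 mod 12 = 1 — not in {2, 3, 5, 7, 11}.

q = 13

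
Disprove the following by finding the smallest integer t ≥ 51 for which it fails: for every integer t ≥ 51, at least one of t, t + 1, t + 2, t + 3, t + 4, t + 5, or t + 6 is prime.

For t = 51, 52, 53, 54, …, 87, 88, 89 the conclusion holds.
t = 90: 90 = 2 × 45; 91 = 7 × 13; 92 = 2 × 46; 93 = 3 × 31; 94 = 2 × 47; 95 = 5 × 19; 96 = 2 × 48 — all composite.
Hence t = 90 is a counterexample.

t = 90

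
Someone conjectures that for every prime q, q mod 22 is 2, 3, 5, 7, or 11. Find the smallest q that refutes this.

q = 13

The first 5 eligible values, up to q = 11, all satisfy the conclusion.
q = 13: 13 mod 22 = 13 — not in {2, 3, 5, 7, 11}.
Thus q = 13 disproves the claim, and no smaller q works.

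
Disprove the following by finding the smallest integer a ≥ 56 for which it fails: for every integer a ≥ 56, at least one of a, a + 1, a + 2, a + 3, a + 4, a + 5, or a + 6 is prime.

a = 90

Check each integer a ≥ 56 in order until a, a + 1, a + 2, a + 3, a + 4, a + 5, a + 6 are all composite.
For a = 56, 57, 58, 59, …, 87, 88, 89 the conclusion holds.
a = 90: 90 = 2 × 45; 91 = 7 × 13; 92 = 2 × 46; 93 = 3 × 31; 94 = 2 × 47; 95 = 5 × 19; 96 = 2 × 48 — all composite.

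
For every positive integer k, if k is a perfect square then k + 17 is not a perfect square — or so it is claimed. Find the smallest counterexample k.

k = 64

A counterexample is any positive integer k such that k is a perfect square but k + 17 is a perfect square; we check each in order.
The first 7 eligible values, up to k = 49, all satisfy the conclusion.
k = 64: 64 = 8² and 64 + 17 = 81 = 9².
So k = 64 is the smallest counterexample.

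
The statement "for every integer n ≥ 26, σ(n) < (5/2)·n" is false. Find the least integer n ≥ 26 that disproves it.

n = 36

A counterexample is any integer n ≥ 26 such that the claim fails; we check each in order.
The first 10 eligible values, up to n = 35, all satisfy the conclusion.
n = 36: σ(36) = 91; 91 ≥ 90.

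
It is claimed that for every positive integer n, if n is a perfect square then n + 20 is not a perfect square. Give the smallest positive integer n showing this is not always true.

For n = 1, 4, 9 the conclusion holds.
n = 16: 16 = 4² and 16 + 20 = 36 = 6².

n = 16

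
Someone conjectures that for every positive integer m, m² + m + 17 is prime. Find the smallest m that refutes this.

m = 16

A counterexample is any positive integer m such that m² + m + 17 is not prime; we check each in order.
For m = 1, 2, 3, 4, …, 13, 14, 15 the conclusion holds.
m = 16: m² + m + 17 = 289 = 17 × 17, composite.
Thus m = 16 disproves the claim, and no smaller m works.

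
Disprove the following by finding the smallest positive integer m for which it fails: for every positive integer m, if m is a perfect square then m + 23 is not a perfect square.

m = 121

A counterexample is any positive integer m such that m is a perfect square but m + 23 is a perfect square; we check each in order.
For m = 1, 4, 9, 16, 25, 36, 49, 64, 81, 100 the conclusion holds.
m = 121: 121 = 11² and 121 + 23 = 144 = 12².
So m = 121 is the smallest counterexample.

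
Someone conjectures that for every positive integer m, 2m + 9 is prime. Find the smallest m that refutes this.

m = 3

Check each positive integer m in order until 2m + 9 is not prime.
For m = 1, 2 the conclusion holds.
m = 3: 2m + 9 = 15 = 3 × 5, composite.
So m = 3 is the smallest counterexample.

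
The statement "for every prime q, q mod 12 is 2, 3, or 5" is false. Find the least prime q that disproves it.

We need the least prime q for which the claim fails.
q = 2: 2 mod 12 = 2.
q = 3: 3 mod 12 = 3.
q = 5: 5 mod 12 = 5.
q = 7: 7 mod 12 = 7 — not in {2, 3, 5}.
Thus q = 7 disproves the claim, and no smaller q works.

q = 7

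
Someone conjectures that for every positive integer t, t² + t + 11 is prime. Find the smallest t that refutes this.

t = 10

We need the least positive integer t for which t² + t + 11 is not prime.
For t = 1, 2, 3, 4, 5, 6, 7, 8, 9 the conclusion holds.
t = 10: t² + t + 11 = 121 = 11 × 11, composite.
So t = 10 is the smallest counterexample.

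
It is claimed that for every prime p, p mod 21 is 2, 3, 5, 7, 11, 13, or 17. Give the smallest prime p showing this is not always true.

p = 19

Check each prime p in order until the claim fails.
For p = 2, 3, 5, 7, 11, 13, 17 the conclusion holds.
p = 19: 19 mod 21 = 19 — not in {2, 3, 5, 7, 11, 13, 17}.
Thus p = 19 disproves the claim, and no smaller p works.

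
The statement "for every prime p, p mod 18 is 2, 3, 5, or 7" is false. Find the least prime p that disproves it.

A counterexample is any prime p such that the claim fails; we check each in order.
For p = 2, 3, 5, 7 the conclusion holds.
p = 11: 11 mod 18 = 11 — not in {2, 3, 5, 7}.
So p = 11 is the smallest counterexample.

p = 11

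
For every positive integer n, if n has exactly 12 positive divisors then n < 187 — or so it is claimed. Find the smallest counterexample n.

We need the least positive integer n for which n has exactly 12 positive divisors but the claim fails.
For n = 60, 72, 84, 90, …, 150, 156, 160 the conclusion holds.
n = 198: τ(198) = 12; 198 ≥ 187.
Thus n = 198 disproves the claim, and no smaller n works.

n = 198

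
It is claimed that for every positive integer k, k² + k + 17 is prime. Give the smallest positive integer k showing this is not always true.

k = 16

Check each positive integer k in order until k² + k + 17 is not prime.
The first 15 eligible values, up to k = 15, all satisfy the conclusion.
k = 16: k² + k + 17 = 289 = 17 × 17, composite.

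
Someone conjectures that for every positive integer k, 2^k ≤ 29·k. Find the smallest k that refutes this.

k = 8

For k = 1, 2, 3, 4, 5, 6, 7 the conclusion holds.
k = 8: 2^k = 256 and 29·k = 232, so 256 > 232.
Hence k = 8 is a counterexample.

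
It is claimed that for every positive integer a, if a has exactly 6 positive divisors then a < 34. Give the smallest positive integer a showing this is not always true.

a = 44

A counterexample is any positive integer a such that a has exactly 6 positive divisors but the claim fails; we check each in order.
The first 5 eligible values, up to a = 32, all satisfy the conclusion.
a = 44: τ(44) = 6; 44 ≥ 34.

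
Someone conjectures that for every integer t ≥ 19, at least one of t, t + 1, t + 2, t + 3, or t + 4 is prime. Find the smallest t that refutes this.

t = 24

A counterexample is any integer t ≥ 19 such that t, t + 1, t + 2, t + 3, t + 4 are all composite; we check each in order.
The first 5 eligible values, up to t = 23, all satisfy the conclusion.
t = 24: 24 = 2 × 12; 25 = 5 × 5; 26 = 2 × 13; 27 = 3 × 9; 28 = 2 × 14 — all composite.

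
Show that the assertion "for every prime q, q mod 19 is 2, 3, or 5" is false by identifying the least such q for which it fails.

q = 7

q = 2: 2 mod 19 = 2.
q = 3: 3 mod 19 = 3.
q = 5: 5 mod 19 = 5.
q = 7: 7 mod 19 = 7 — not in {2, 3, 5}.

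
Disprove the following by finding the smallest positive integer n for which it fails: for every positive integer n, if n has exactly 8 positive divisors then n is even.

A counterexample is any positive integer n such that n has exactly 8 positive divisors but n is odd; we check each in order.
For n = 24, 30, 40, 42, …, 88, 102, 104 the conclusion holds.
n = 105: divisors of 105: 1, 3, 5, 7, 15, 21, 35, 105; 105 is odd.

n = 105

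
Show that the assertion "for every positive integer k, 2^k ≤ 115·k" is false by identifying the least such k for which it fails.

Check each positive integer k in order until 2^k > 115·k.
For k = 1, 2, 3, 4, 5, 6, 7, 8, 9, 10 the conclusion holds.
k = 11: 2^k = 2048 and 115·k = 1265, so 2048 > 1265.
Thus k = 11 disproves the claim, and no smaller k works.

k = 11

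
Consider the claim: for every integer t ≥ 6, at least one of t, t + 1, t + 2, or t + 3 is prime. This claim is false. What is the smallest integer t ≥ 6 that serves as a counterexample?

A counterexample is any integer t ≥ 6 such that t, t + 1, t + 2, t + 3 are all composite; we check each in order.
For t = 6, 7, 8, 9, …, 21, 22, 23 the conclusion holds.
t = 24: 24 = 2 × 12; 25 = 5 × 5; 26 = 2 × 13; 27 = 3 × 9 — all composite.
So t = 24 is the smallest counterexample.

t = 24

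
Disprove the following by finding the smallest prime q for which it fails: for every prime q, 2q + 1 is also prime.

We need the least prime q for which 2q + 1 is not prime.
For q = 2, 3, 5 the conclusion holds.
q = 7: 2q + 1 = 15 = 3 × 5, not prime.
Hence q = 7 is a counterexample.

q = 7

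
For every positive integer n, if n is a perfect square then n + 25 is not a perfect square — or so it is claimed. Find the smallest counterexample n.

For n = 1, 4, 9, 16, …, 81, 100, 121 the conclusion holds.
n = 144: 144 = 12² and 144 + 25 = 169 = 13².

n = 144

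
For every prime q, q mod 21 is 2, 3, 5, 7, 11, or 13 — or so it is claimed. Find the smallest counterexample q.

We need the least prime q for which the claim fails.
For q = 2, 3, 5, 7, 11, 13 the conclusion holds.
q = 17: 17 mod 21 = 17 — not in {2, 3, 5, 7, 11, 13}.

q = 17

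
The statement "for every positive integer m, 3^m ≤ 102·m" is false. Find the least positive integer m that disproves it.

We need the least positive integer m for which 3^m > 102·m.
m = 1: 3^m = 3 and 102·m = 102, so 3 ≤ 102.
m = 2: 3^m = 9 and 102·m = 204, so 9 ≤ 204.
m = 3: 3^m = 27 and 102·m = 306, so 27 ≤ 306.
m = 4: 3^m = 81 and 102·m = 408, so 81 ≤ 408.
m = 5: 3^m = 243 and 102·m = 510, so 243 ≤ 510.
m = 6: 3^m = 729 and 102·m = 612, so 729 > 612.

m = 6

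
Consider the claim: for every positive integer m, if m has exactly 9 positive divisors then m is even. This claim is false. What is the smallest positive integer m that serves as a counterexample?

Check each positive integer m in order until m has exactly 9 positive divisors but m is odd.
For m = 36, 100, 196 the conclusion holds.
m = 225: divisors of 225: 9 divisors; 225 is odd.

m = 225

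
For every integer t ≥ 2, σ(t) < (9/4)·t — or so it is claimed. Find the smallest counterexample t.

For t = 2, 3, 4, 5, 6, 7, 8, 9, 10, 11 the conclusion holds.
t = 12: σ(12) = 28; 28 ≥ 27.

t = 12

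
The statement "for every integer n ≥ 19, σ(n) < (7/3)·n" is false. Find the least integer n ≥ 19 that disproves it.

n = 24

For n = 19, 20, 21, 22, 23 the conclusion holds.
n = 24: σ(24) = 60; 60 ≥ 56.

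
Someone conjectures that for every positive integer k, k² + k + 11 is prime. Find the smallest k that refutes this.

For k = 1, 2, 3, 4, 5, 6, 7, 8, 9 the conclusion holds.
k = 10: k² + k + 11 = 121 = 11 × 11, composite.

k = 10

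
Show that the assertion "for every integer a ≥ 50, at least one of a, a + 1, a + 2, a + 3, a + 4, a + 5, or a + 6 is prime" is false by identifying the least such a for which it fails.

Check each integer a ≥ 50 in order until a, a + 1, a + 2, a + 3, a + 4, a + 5, a + 6 are all composite.
For a = 50, 51, 52, 53, …, 87, 88, 89 the conclusion holds.
a = 90: 90 = 2 × 45; 91 = 7 × 13; 92 = 2 × 46; 93 = 3 × 31; 94 = 2 × 47; 95 = 5 × 19; 96 = 2 × 48 — all composite.

a = 90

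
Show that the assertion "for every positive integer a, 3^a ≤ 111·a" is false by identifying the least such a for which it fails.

a = 6

Check each positive integer a in order until 3^a > 111·a.
a = 1: 3^a = 3 and 111·a = 111, so 3 ≤ 111.
a = 2: 3^a = 9 and 111·a = 222, so 9 ≤ 222.
a = 3: 3^a = 27 and 111·a = 333, so 27 ≤ 333.
a = 4: 3^a = 81 and 111·a = 444, so 81 ≤ 444.
a = 5: 3^a = 243 and 111·a = 555, so 243 ≤ 555.
a = 6: 3^a = 729 and 111·a = 666, so 729 > 666.
Thus a = 6 disproves the claim, and no smaller a works.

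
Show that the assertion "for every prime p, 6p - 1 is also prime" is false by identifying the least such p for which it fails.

The first 4 eligible values, up to p = 7, all satisfy the conclusion.
p = 11: 6p - 1 = 65 = 5 × 13, not prime.

p = 11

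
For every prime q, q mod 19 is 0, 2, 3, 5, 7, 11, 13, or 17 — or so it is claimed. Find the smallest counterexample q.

q = 23

Check each prime q in order until the claim fails.
For q = 2, 3, 5, 7, 11, 13, 17, 19 the conclusion holds.
q = 23: 23 mod 19 = 4 — not in {0, 2, 3, 5, 7, 11, 13, 17}.
Thus q = 23 disproves the claim, and no smaller q works.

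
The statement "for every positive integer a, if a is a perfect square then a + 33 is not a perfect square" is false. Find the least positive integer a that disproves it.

We need the least positive integer a for which a is a perfect square but a + 33 is a perfect square.
a = 1: 1 + 33 = 34, not a perfect square.
a = 4: 4 + 33 = 37, not a perfect square.
a = 9: 9 + 33 = 42, not a perfect square.
a = 16: 16 = 4² and 16 + 33 = 49 = 7².

a = 16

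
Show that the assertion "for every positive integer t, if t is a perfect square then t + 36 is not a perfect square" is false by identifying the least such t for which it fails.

t = 64

We need the least positive integer t for which t is a perfect square but t + 36 is a perfect square.
For t = 1, 4, 9, 16, 25, 36, 49 the conclusion holds.
t = 64: 64 = 8² and 64 + 36 = 100 = 10².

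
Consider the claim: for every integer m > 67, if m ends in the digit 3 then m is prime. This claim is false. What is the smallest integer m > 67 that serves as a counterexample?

m = 93

Check each integer m > 67 in order until m ends in the digit 3 but m is not prime.
m = 73: 73 ends in 3 and is prime.
m = 83: 83 ends in 3 and is prime.
m = 93: 93 ends in 3; 93 = 3 × 31, composite.
Hence m = 93 is a counterexample.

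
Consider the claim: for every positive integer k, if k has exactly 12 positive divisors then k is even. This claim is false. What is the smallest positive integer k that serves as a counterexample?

The first 24 eligible values, up to k = 308, all satisfy the conclusion.
k = 315: divisors of 315: 12 divisors; 315 is odd.

k = 315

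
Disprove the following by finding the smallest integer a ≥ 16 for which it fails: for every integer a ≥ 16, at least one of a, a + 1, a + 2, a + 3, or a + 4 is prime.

a = 24

a = 16: 17 is prime.
a = 17: 17 is prime.
a = 18: 19 is prime.
a = 19: 19 is prime.
a = 20: 23 is prime.
a = 21: 23 is prime.
a = 22: 23 is prime.
a = 23: 23 is prime.
a = 24: 24 = 2 × 12; 25 = 5 × 5; 26 = 2 × 13; 27 = 3 × 9; 28 = 2 × 14 — all composite.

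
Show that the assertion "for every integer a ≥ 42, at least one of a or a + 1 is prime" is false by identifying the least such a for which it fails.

a = 44

A counterexample is any integer a ≥ 42 such that a, a + 1 are both composite; we check each in order.
a = 42: 43 is prime.
a = 43: 43 is prime.
a = 44: 44 = 2 × 22; 45 = 3 × 15 — both composite.
Hence a = 44 is a counterexample.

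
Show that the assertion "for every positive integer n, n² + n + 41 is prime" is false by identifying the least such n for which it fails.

n = 40

For n = 1, 2, 3, 4, …, 37, 38, 39 the conclusion holds.
n = 40: n² + n + 41 = 1681 = 41 × 41, composite.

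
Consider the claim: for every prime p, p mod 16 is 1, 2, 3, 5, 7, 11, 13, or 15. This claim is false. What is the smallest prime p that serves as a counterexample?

We need the least prime p for which the claim fails.
For p = 2, 3, 5, 7, …, 29, 31, 37 the conclusion holds.
p = 41: 41 mod 16 = 9 — not in {1, 2, 3, 5, 7, 11, 13, 15}.
Thus p = 41 disproves the claim, and no smaller p works.

p = 41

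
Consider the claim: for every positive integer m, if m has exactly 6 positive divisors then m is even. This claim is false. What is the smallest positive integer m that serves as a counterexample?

A counterexample is any positive integer m such that m has exactly 6 positive divisors but m is odd; we check each in order.
m = 12: divisors of 12: 1, 2, 3, 4, 6, 12; 12 is even.
m = 18: divisors of 18: 1, 2, 3, 6, 9, 18; 18 is even.
m = 20: divisors of 20: 1, 2, 4, 5, 10, 20; 20 is even.
m = 28: divisors of 28: 1, 2, 4, 7, 14, 28; 28 is even.
m = 32: divisors of 32: 1, 2, 4, 8, 16, 32; 32 is even.
m = 44: divisors of 44: 1, 2, 4, 11, 22, 44; 44 is even.
m = 45: divisors of 45: 1, 3, 5, 9, 15, 45; 45 is odd.

m = 45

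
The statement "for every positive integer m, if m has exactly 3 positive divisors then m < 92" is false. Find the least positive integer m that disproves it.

m = 121

The first 4 eligible values, up to m = 49, all satisfy the conclusion.
m = 121: τ(121) = 3; 121 ≥ 92.
Hence m = 121 is a counterexample.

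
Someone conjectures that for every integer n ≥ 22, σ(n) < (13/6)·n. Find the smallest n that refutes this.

n = 24

A counterexample is any integer n ≥ 22 such that the claim fails; we check each in order.
For n = 22, 23 the conclusion holds.
n = 24: σ(24) = 60; 60 ≥ 52.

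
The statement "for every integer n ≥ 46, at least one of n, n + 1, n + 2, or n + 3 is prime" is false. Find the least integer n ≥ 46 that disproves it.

We need the least integer n ≥ 46 for which n, n + 1, n + 2, n + 3 are all composite.
For n = 46, 47 the conclusion holds.
n = 48: 48 = 2 × 24; 49 = 7 × 7; 50 = 2 × 25; 51 = 3 × 17 — all composite.

n = 48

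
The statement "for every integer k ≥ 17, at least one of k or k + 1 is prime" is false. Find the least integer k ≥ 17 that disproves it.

We need the least integer k ≥ 17 for which k, k + 1 are both composite.
For k = 17, 18, 19 the conclusion holds.
k = 20: 20 = 2 × 10; 21 = 3 × 7 — both composite.

k = 20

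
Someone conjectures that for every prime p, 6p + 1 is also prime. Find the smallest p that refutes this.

p = 2: 6p + 1 = 13, prime.
p = 3: 6p + 1 = 19, prime.
p = 5: 6p + 1 = 31, prime.
p = 7: 6p + 1 = 43, prime.
p = 11: 6p + 1 = 67, prime.
p = 13: 6p + 1 = 79, prime.
p = 17: 6p + 1 = 103, prime.
p = 19: 6p + 1 = 115 = 5 × 23, not prime.
Hence p = 19 is a counterexample.

p = 19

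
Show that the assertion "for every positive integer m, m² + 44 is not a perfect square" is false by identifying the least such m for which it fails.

We need the least positive integer m for which m² + 44 is a perfect square.
For m = 1, 2, 3, 4, 5, 6, 7, 8, 9 the conclusion holds.
m = 10: 10² + 44 = 144 = 12², a perfect square.
Hence m = 10 is a counterexample.

m = 10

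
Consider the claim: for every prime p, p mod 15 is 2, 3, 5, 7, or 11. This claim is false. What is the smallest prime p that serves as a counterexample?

p = 13

Check each prime p in order until the claim fails.
p = 2: 2 mod 15 = 2.
p = 3: 3 mod 15 = 3.
p = 5: 5 mod 15 = 5.
p = 7: 7 mod 15 = 7.
p = 11: 11 mod 15 = 11.
p = 13: 13 mod 15 = 13 — not in {2, 3, 5, 7, 11}.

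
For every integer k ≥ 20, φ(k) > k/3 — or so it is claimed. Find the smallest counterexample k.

k = 24

A counterexample is any integer k ≥ 20 such that the claim fails; we check each in order.
k = 20: φ(20) = 8 and 20/3 = 20/3, so φ(20) > 20/3.
k = 21: φ(21) = 12 and 21/3 = 7, so φ(21) > 21/3.
k = 22: φ(22) = 10 and 22/3 = 22/3, so φ(22) > 22/3.
k = 23: φ(23) = 22 and 23/3 = 23/3, so φ(23) > 23/3.
k = 24: φ(24) = 8 and 24/3 = 8, so φ(24) ≤ 24/3.
Thus k = 24 disproves the claim, and no smaller k works.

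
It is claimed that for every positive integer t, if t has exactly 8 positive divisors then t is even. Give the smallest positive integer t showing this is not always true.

A counterexample is any positive integer t such that t has exactly 8 positive divisors but t is odd; we check each in order.
For t = 24, 30, 40, 42, …, 88, 102, 104 the conclusion holds.
t = 105: divisors of 105: 1, 3, 5, 7, 15, 21, 35, 105; 105 is odd.
So t = 105 is the smallest counterexample.

t = 105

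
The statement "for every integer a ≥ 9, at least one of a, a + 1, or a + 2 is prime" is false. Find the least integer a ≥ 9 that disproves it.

a = 14

We need the least integer a ≥ 9 for which a, a + 1, a + 2 are all composite.
a = 9: 11 is prime.
a = 10: 11 is prime.
a = 11: 11 is prime.
a = 12: 13 is prime.
a = 13: 13 is prime.
a = 14: 14 = 2 × 7; 15 = 3 × 5; 16 = 2 × 8 — all composite.
Thus a = 14 disproves the claim, and no smaller a works.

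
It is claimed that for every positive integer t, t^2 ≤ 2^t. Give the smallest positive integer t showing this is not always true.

A counterexample is any positive integer t such that t^2 > 2^t; we check each in order.
t = 1: t^2 = 1 and 2^t = 2, so 1 ≤ 2.
t = 2: t^2 = 4 and 2^t = 4, so 4 ≤ 4.
t = 3: t^2 = 9 and 2^t = 8, so 9 > 8.
Hence t = 3 is a counterexample.

t = 3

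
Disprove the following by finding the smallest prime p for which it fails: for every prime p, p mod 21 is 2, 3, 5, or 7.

p = 11

A counterexample is any prime p such that the claim fails; we check each in order.
p = 2: 2 mod 21 = 2.
p = 3: 3 mod 21 = 3.
p = 5: 5 mod 21 = 5.
p = 7: 7 mod 21 = 7.
p = 11: 11 mod 21 = 11 — not in {2, 3, 5, 7}.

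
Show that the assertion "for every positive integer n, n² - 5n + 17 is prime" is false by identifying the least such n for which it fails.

n = 13

We need the least positive integer n for which n² - 5n + 17 is not prime.
The first 12 eligible values, up to n = 12, all satisfy the conclusion.
n = 13: n² - 5n + 17 = 121 = 11 × 11, composite.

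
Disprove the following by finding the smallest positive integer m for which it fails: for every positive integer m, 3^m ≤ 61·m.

A counterexample is any positive integer m such that 3^m > 61·m; we check each in order.
For m = 1, 2, 3, 4, 5 the conclusion holds.
m = 6: 3^m = 729 and 61·m = 366, so 729 > 366.

m = 6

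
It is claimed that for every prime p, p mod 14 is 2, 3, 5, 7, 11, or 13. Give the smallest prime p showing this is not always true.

p = 23

We need the least prime p for which the claim fails.
The first 8 eligible values, up to p = 19, all satisfy the conclusion.
p = 23: 23 mod 14 = 9 — not in {2, 3, 5, 7, 11, 13}.
So p = 23 is the smallest counterexample.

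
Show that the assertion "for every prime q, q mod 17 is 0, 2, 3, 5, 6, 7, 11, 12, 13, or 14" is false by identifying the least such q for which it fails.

q = 43

Check each prime q in order until the claim fails.
For q = 2, 3, 5, 7, …, 31, 37, 41 the conclusion holds.
q = 43: 43 mod 17 = 9 — not in {0, 2, 3, 5, 6, 7, 11, 12, 13, 14}.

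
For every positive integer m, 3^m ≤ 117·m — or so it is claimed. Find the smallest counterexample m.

Check each positive integer m in order until 3^m > 117·m.
For m = 1, 2, 3, 4, 5 the conclusion holds.
m = 6: 3^m = 729 and 117·m = 702, so 729 > 702.
So m = 6 is the smallest counterexample.

m = 6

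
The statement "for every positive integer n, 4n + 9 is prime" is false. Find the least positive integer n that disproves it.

n = 3

We need the least positive integer n for which 4n + 9 is not prime.
For n = 1, 2 the conclusion holds.
n = 3: 4n + 9 = 21 = 3 × 7, composite.
So n = 3 is the smallest counterexample.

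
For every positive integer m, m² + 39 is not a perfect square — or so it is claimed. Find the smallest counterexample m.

m = 5

A counterexample is any positive integer m such that m² + 39 is a perfect square; we check each in order.
For m = 1, 2, 3, 4 the conclusion holds.
m = 5: 5² + 39 = 64 = 8², a perfect square.
Hence m = 5 is a counterexample.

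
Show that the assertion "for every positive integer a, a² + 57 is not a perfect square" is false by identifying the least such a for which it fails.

A counterexample is any positive integer a such that a² + 57 is a perfect square; we check each in order.
a = 1: 1² + 57 = 58, not a perfect square.
a = 2: 2² + 57 = 61, not a perfect square.
a = 3: 3² + 57 = 66, not a perfect square.
a = 4: 4² + 57 = 73, not a perfect square.
a = 5: 5² + 57 = 82, not a perfect square.
a = 6: 6² + 57 = 93, not a perfect square.
a = 7: 7² + 57 = 106, not a perfect square.
a = 8: 8² + 57 = 121 = 11², a perfect square.
Thus a = 8 disproves the claim, and no smaller a works.

a = 8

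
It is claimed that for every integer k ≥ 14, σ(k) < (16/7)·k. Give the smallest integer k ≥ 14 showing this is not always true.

k = 24

We need the least integer k ≥ 14 for which the claim fails.
For k = 14, 15, 16, 17, 18, 19, 20, 21, 22, 23 the conclusion holds.
k = 24: σ(24) = 60; 60 ≥ 384/7.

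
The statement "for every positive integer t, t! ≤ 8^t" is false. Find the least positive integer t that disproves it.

t = 20

The first 19 eligible values, up to t = 19, all satisfy the conclusion.
t = 20: t! = 2432902008176640000 and 8^t = 1152921504606846976, so 2432902008176640000 > 1152921504606846976.
Hence t = 20 is a counterexample.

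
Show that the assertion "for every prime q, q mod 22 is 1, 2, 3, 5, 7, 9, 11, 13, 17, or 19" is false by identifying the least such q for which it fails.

q = 37

Check each prime q in order until the claim fails.
For q = 2, 3, 5, 7, …, 23, 29, 31 the conclusion holds.
q = 37: 37 mod 22 = 15 — not in {1, 2, 3, 5, 7, 9, 11, 13, 17, 19}.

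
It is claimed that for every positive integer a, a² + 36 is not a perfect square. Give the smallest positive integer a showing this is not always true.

a = 8

Check each positive integer a in order until a² + 36 is a perfect square.
For a = 1, 2, 3, 4, 5, 6, 7 the conclusion holds.
a = 8: 8² + 36 = 100 = 10², a perfect square.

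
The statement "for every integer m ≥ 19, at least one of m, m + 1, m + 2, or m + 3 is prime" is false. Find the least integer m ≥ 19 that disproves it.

m = 24

We need the least integer m ≥ 19 for which m, m + 1, m + 2, m + 3 are all composite.
The first 5 eligible values, up to m = 23, all satisfy the conclusion.
m = 24: 24 = 2 × 12; 25 = 5 × 5; 26 = 2 × 13; 27 = 3 × 9 — all composite.
Thus m = 24 disproves the claim, and no smaller m works.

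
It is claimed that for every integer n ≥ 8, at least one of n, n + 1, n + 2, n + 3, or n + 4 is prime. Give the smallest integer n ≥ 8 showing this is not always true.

The first 16 eligible values, up to n = 23, all satisfy the conclusion.
n = 24: 24 = 2 × 12; 25 = 5 × 5; 26 = 2 × 13; 27 = 3 × 9; 28 = 2 × 14 — all composite.

n = 24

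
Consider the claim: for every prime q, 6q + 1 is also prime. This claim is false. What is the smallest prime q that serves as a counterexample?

q = 19

A counterexample is any prime q such that 6q + 1 is not prime; we check each in order.
For q = 2, 3, 5, 7, 11, 13, 17 the conclusion holds.
q = 19: 6q + 1 = 115 = 5 × 23, not prime.
So q = 19 is the smallest counterexample.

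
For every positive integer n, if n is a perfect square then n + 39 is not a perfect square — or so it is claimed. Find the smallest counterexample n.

n = 25

We need the least positive integer n for which n is a perfect square but n + 39 is a perfect square.
For n = 1, 4, 9, 16 the conclusion holds.
n = 25: 25 = 5² and 25 + 39 = 64 = 8².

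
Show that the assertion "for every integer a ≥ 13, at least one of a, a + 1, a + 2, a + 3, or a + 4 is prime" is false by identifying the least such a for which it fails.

a = 24

We need the least integer a ≥ 13 for which a, a + 1, a + 2, a + 3, a + 4 are all composite.
For a = 13, 14, 15, 16, …, 21, 22, 23 the conclusion holds.
a = 24: 24 = 2 × 12; 25 = 5 × 5; 26 = 2 × 13; 27 = 3 × 9; 28 = 2 × 14 — all composite.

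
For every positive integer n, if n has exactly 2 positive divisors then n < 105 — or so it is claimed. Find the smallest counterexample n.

The first 27 eligible values, up to n = 103, all satisfy the conclusion.
n = 107: τ(107) = 2; 107 ≥ 105.
So n = 107 is the smallest counterexample.

n = 107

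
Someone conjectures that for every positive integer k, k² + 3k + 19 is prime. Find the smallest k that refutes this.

We need the least positive integer k for which k² + 3k + 19 is not prime.
For k = 1, 2, 3, 4, …, 12, 13, 14 the conclusion holds.
k = 15: k² + 3k + 19 = 289 = 17 × 17, composite.
So k = 15 is the smallest counterexample.

k = 15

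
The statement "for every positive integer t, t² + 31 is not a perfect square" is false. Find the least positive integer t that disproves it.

Check each positive integer t in order until t² + 31 is a perfect square.
For t = 1, 2, 3, 4, …, 12, 13, 14 the conclusion holds.
t = 15: 15² + 31 = 256 = 16², a perfect square.
Hence t = 15 is a counterexample.

t = 15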